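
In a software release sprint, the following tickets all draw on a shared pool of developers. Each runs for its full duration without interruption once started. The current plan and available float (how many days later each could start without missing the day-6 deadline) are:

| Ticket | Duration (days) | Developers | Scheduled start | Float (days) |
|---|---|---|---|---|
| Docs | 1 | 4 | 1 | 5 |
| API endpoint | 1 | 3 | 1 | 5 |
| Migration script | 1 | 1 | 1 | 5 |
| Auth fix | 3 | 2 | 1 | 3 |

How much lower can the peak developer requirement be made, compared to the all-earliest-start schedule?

6

Early-start peak: d1:10  d2:2  d3:2  d4:0  d5:0  d6:0 ⇒ 10.
Leveled (Docs@1, API endpoint@2, Migration script@2, Auth fix@3): d1:4  d2:4  d3:2  d4:2  d5:2  d6:0 ⇒ 4.
Reduction 10 − 4 = 6.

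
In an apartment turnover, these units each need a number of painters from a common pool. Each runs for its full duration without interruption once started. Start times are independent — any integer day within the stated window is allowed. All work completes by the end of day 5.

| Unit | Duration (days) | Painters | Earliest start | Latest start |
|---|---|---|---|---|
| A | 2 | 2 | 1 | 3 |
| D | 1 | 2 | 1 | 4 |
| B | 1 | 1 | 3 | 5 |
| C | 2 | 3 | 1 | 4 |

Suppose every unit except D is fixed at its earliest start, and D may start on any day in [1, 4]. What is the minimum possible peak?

5

D@1: d1:7  d2:5  d3:1  d4:0  d5:0 → peak 7
D@2: d1:5  d2:7  d3:1  d4:0  d5:0 → peak 7
D@3: d1:5  d2:5  d3:3  d4:0  d5:0 → peak 5
D@4: d1:5  d2:5  d3:1  d4:2  d5:0 → peak 5
Best is D@3, peak 5.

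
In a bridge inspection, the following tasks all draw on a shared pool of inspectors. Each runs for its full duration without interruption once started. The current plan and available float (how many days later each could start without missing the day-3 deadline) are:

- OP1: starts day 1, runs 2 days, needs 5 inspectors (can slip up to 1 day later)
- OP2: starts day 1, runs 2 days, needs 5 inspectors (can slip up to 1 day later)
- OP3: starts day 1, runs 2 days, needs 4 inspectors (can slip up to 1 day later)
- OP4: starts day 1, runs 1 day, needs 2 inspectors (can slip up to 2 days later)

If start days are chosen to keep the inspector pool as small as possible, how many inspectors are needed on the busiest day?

Early-start (OP1@1, OP2@1, OP3@1, OP4@1) gives peak 16: d1:16  d2:14  d3:0.
Shift OP4→3.
Schedule OP1@1, OP2@1, OP3@1, OP4@3: d1:14  d2:14  d3:2 — peak 14.
No arrangement of the 24 feasible schedules does better.

14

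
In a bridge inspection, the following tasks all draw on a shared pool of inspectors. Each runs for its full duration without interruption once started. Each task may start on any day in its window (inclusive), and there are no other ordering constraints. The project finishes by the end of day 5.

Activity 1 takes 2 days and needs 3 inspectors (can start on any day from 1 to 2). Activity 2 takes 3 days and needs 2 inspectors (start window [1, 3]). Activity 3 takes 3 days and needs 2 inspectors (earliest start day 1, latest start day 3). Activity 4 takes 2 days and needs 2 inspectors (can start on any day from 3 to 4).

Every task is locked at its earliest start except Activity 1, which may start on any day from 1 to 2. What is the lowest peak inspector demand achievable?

Activity 1@1: d1:7  d2:7  d3:6  d4:2  d5:0 → peak 7
Activity 1@2: d1:4  d2:7  d3:9  d4:2  d5:0 → peak 9
Best is Activity 1@1, peak 7.

7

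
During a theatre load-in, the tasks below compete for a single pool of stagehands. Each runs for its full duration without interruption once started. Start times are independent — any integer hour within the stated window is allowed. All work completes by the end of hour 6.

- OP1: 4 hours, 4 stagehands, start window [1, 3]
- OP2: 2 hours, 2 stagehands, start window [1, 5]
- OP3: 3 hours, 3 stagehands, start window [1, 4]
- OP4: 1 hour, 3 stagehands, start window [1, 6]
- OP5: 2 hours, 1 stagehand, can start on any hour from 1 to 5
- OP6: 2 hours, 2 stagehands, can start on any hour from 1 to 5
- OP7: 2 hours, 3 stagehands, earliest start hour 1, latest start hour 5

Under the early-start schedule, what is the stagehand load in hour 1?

At early start, hour 1 has: OP1, OP2, OP3, OP4, OP5, OP6, OP7.
Demand: 4 + 2 + 3 + 3 + 1 + 2 + 3 = 18.

18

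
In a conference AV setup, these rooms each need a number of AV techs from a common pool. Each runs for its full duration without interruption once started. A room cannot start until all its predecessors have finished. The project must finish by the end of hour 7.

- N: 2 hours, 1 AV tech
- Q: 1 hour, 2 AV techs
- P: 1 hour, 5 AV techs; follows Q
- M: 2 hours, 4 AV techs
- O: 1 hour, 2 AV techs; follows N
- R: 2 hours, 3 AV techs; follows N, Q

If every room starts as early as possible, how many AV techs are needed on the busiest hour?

Early-start schedule: N@1, Q@1, P@2, M@1, O@3, R@3.
Load per hour: hour 1: 7, hour 2: 10, hour 3: 5, hour 4: 3, hour 5: 0, hour 6: 0, hour 7: 0.
Peak is 10.

10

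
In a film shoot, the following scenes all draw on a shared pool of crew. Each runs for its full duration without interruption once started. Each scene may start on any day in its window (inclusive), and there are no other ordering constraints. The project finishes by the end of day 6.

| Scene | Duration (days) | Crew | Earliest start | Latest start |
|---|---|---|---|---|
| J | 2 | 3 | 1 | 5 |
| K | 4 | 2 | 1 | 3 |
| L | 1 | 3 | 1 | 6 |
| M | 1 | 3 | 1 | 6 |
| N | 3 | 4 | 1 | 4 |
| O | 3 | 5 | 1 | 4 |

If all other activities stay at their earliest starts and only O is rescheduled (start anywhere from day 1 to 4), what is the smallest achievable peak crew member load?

15

O@1: d1:20  d2:14  d3:11  d4:2  d5:0  d6:0 → peak 20
O@2: d1:15  d2:14  d3:11  d4:7  d5:0  d6:0 → peak 15
O@3: d1:15  d2:9  d3:11  d4:7  d5:5  d6:0 → peak 15
O@4: d1:15  d2:9  d3:6  d4:7  d5:5  d6:5 → peak 15
Best is O@2, peak 15.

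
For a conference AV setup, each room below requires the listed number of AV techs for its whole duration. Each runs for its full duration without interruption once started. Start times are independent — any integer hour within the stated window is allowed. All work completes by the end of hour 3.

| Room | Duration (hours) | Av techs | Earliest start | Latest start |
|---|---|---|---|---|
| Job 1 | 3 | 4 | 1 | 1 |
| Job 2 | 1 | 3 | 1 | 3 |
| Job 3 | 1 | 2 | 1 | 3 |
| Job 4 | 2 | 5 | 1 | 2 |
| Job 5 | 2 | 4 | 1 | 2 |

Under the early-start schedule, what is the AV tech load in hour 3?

At early start, hour 3 has: Job 1.
Demand: 4 = 4.

4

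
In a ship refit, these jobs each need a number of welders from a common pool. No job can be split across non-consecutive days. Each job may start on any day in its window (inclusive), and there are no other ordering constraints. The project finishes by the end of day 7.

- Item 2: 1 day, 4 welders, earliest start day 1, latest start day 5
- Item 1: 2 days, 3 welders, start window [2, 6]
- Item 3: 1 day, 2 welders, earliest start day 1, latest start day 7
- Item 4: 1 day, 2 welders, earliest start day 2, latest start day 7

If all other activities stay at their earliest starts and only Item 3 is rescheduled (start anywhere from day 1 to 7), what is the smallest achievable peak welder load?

5

Item 3@1: d1:6  d2:5  d3:3  d4:0  d5:0  d6:0  d7:0 → peak 6
Item 3@2: d1:4  d2:7  d3:3  d4:0  d5:0  d6:0  d7:0 → peak 7
Item 3@3: d1:4  d2:5  d3:5  d4:0  d5:0  d6:0  d7:0 → peak 5
Item 3@4: d1:4  d2:5  d3:3  d4:2  d5:0  d6:0  d7:0 → peak 5
Item 3@5: d1:4  d2:5  d3:3  d4:0  d5:2  d6:0  d7:0 → peak 5
Item 3@6: d1:4  d2:5  d3:3  d4:0  d5:0  d6:2  d7:0 → peak 5
Item 3@7: d1:4  d2:5  d3:3  d4:0  d5:0  d6:0  d7:2 → peak 5
Best is Item 3@3, peak 5.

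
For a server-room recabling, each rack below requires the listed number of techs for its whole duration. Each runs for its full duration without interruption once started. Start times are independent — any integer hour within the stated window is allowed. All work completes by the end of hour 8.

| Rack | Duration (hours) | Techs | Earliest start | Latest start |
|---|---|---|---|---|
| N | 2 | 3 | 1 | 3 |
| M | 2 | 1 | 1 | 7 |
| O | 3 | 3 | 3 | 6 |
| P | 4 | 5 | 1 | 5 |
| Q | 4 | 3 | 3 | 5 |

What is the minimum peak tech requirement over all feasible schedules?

8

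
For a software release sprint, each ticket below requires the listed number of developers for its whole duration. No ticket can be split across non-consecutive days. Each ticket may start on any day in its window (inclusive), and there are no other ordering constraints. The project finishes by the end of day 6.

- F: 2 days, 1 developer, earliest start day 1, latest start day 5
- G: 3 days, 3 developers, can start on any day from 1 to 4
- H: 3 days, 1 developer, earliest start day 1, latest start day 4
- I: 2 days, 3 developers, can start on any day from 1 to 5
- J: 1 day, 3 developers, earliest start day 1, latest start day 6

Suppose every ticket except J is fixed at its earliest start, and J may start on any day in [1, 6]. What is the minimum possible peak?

8

J@1: d1:11  d2:8  d3:4  d4:0  d5:0  d6:0 → peak 11
J@2: d1:8  d2:11  d3:4  d4:0  d5:0  d6:0 → peak 11
J@3: d1:8  d2:8  d3:7  d4:0  d5:0  d6:0 → peak 8
J@4: d1:8  d2:8  d3:4  d4:3  d5:0  d6:0 → peak 8
J@5: d1:8  d2:8  d3:4  d4:0  d5:3  d6:0 → peak 8
J@6: d1:8  d2:8  d3:4  d4:0  d5:0  d6:3 → peak 8
Best is J@3, peak 8.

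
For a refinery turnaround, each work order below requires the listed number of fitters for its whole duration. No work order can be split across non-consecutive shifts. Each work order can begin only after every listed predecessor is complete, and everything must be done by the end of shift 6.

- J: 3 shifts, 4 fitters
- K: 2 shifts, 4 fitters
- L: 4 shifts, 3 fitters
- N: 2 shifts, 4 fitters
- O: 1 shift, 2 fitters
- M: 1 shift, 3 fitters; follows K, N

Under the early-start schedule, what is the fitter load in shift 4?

3

At early start, shift 4 has: L.
Demand: 3 = 3.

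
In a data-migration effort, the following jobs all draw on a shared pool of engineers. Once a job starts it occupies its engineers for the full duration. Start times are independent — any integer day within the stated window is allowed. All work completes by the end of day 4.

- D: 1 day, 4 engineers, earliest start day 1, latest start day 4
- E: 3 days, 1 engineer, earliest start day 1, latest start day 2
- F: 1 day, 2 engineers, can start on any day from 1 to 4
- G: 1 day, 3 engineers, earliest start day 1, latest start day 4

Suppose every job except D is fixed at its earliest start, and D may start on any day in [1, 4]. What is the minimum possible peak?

6

D@1: d1:10  d2:1  d3:1  d4:0 → peak 10
D@2: d1:6  d2:5  d3:1  d4:0 → peak 6
D@3: d1:6  d2:1  d3:5  d4:0 → peak 6
D@4: d1:6  d2:1  d3:1  d4:4 → peak 6
Best is D@2, peak 6.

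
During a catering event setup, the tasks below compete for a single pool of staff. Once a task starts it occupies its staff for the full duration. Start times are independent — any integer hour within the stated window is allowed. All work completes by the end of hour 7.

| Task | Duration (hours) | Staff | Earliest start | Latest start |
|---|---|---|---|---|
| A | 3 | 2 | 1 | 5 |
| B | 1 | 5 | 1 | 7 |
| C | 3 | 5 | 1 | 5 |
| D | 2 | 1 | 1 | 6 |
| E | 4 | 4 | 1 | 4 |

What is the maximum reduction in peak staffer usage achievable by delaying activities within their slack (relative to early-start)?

8

Early-start peak: h1:17  h2:12  h3:11  h4:4  h5:0  h6:0  h7:0 ⇒ 17.
Leveled (A@1, B@1, C@2, D@1, E@4): h1:8  h2:8  h3:7  h4:9  h5:4  h6:4  h7:4 ⇒ 9.
Reduction 17 − 9 = 8.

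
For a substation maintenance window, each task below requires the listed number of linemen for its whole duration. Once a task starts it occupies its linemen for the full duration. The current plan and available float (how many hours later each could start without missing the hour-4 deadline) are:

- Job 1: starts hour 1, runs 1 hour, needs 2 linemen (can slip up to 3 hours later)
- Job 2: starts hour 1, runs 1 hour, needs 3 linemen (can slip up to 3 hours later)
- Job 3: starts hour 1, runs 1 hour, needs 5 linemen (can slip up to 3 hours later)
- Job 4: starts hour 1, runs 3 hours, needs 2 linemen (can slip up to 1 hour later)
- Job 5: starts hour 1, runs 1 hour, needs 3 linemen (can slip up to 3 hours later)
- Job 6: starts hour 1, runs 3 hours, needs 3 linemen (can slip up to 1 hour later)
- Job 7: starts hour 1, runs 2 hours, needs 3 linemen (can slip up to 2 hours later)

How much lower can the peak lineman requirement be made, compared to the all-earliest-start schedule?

Early-start peak: h1:21  h2:8  h3:5  h4:0 ⇒ 21.
Leveled (Job 1@1, Job 2@2, Job 3@1, Job 4@1, Job 5@4, Job 6@2, Job 7@3): h1:9  h2:8  h3:8  h4:9 ⇒ 9.
Reduction 21 − 9 = 12.

12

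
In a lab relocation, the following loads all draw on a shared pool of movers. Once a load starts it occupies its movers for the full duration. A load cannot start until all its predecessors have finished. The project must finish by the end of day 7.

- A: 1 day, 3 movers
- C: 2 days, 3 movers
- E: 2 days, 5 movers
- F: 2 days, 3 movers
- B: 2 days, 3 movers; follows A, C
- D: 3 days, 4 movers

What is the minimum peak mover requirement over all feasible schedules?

Early-start (A@1, C@1, E@1, F@1, B@3, D@1) gives peak 18: d1:18  d2:15  d3:7  d4:3  d5:0  d6:0  d7:0.
Shift E→6, F→2, B→4, D→3.
Schedule A@1, C@1, E@6, F@2, B@4, D@3: d1:6  d2:6  d3:7  d4:7  d5:7  d6:5  d7:5 — peak 7.
Total mover-days = 43 over 7 days ⇒ peak ≥ ⌈43/7⌉ = 7, so 7 is optimal.

7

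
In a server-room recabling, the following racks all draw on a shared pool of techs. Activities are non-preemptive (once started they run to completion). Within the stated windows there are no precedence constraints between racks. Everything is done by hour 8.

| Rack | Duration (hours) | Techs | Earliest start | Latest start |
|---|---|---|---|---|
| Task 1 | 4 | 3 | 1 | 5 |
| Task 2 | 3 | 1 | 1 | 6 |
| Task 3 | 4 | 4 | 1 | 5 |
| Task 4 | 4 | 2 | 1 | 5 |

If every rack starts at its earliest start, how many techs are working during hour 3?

10

At early start, hour 3 has: Task 1, Task 2, Task 3, Task 4.
Demand: 3 + 1 + 4 + 2 = 10.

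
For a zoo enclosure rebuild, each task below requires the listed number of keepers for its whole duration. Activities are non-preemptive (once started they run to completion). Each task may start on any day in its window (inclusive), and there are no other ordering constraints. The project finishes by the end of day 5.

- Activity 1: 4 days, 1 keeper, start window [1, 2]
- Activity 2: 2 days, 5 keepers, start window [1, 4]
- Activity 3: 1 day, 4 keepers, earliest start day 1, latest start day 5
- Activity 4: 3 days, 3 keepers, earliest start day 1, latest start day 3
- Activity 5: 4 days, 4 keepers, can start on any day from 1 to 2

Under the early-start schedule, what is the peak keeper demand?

Early-start schedule: Activity 1@1, Activity 2@1, Activity 3@1, Activity 4@1, Activity 5@1.
Load per day: day 1: 17, day 2: 13, day 3: 8, day 4: 5, day 5: 0.
Peak is 17.

17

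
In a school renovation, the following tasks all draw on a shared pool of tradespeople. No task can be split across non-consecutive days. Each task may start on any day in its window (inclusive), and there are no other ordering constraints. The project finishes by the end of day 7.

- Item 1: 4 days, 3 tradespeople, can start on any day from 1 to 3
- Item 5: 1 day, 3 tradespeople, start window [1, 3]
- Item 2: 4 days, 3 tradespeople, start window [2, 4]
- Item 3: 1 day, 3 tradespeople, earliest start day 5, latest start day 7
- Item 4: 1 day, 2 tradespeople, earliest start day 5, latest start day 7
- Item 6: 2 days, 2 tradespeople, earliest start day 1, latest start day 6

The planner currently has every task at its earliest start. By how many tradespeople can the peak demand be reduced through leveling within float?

Early-start peak: d1:8  d2:8  d3:6  d4:6  d5:8  d6:0  d7:0 ⇒ 8.
Leveled (Item 1@1, Item 5@1, Item 2@2, Item 3@5, Item 4@6, Item 6@6): d1:6  d2:6  d3:6  d4:6  d5:6  d6:4  d7:2 ⇒ 6.
Reduction 8 − 6 = 2.

2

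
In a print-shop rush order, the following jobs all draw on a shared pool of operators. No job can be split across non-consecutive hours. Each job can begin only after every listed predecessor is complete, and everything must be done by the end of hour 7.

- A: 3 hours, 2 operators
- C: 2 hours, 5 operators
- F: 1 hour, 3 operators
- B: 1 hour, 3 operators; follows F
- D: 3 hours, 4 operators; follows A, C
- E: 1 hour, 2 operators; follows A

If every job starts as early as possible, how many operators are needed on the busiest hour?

10

Early-start schedule: A@1, C@1, F@1, B@2, D@4, E@4.
Load per hour: hour 1: 10, hour 2: 10, hour 3: 2, hour 4: 6, hour 5: 4, hour 6: 4, hour 7: 0.
Peak is 10.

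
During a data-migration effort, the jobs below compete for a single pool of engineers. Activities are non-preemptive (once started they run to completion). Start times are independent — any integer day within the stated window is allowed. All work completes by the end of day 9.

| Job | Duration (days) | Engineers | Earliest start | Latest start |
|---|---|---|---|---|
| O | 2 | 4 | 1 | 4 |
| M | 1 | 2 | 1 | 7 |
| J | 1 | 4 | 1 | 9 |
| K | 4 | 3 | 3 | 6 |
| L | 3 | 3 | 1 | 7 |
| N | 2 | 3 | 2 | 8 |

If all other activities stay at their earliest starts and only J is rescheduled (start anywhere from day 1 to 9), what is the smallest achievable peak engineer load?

10

J@1: d1:13  d2:10  d3:9  d4:3  d5:3  d6:3  d7:0  d8:0  d9:0 → peak 13
J@2: d1:9  d2:14  d3:9  d4:3  d5:3  d6:3  d7:0  d8:0  d9:0 → peak 14
J@3: d1:9  d2:10  d3:13  d4:3  d5:3  d6:3  d7:0  d8:0  d9:0 → peak 13
J@4: d1:9  d2:10  d3:9  d4:7  d5:3  d6:3  d7:0  d8:0  d9:0 → peak 10
J@5: d1:9  d2:10  d3:9  d4:3  d5:7  d6:3  d7:0  d8:0  d9:0 → peak 10
J@6: d1:9  d2:10  d3:9  d4:3  d5:3  d6:7  d7:0  d8:0  d9:0 → peak 10
J@7: d1:9  d2:10  d3:9  d4:3  d5:3  d6:3  d7:4  d8:0  d9:0 → peak 10
J@8: d1:9  d2:10  d3:9  d4:3  d5:3  d6:3  d7:0  d8:4  d9:0 → peak 10
J@9: d1:9  d2:10  d3:9  d4:3  d5:3  d6:3  d7:0  d8:0  d9:4 → peak 10
Best is J@4, peak 10.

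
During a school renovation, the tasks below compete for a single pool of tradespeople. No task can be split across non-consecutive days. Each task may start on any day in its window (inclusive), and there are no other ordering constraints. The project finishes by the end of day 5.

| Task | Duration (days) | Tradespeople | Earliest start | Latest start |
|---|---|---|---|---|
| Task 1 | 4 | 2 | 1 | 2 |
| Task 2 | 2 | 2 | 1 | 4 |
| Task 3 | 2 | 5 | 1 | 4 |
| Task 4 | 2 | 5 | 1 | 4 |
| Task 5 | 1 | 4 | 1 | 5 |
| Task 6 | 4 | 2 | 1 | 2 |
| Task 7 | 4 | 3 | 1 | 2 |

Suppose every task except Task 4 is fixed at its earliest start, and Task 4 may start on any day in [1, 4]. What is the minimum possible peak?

Task 4@1: d1:23  d2:19  d3:7  d4:7  d5:0 → peak 23
Task 4@2: d1:18  d2:19  d3:12  d4:7  d5:0 → peak 19
Task 4@3: d1:18  d2:14  d3:12  d4:12  d5:0 → peak 18
Task 4@4: d1:18  d2:14  d3:7  d4:12  d5:5 → peak 18
Best is Task 4@3, peak 18.

18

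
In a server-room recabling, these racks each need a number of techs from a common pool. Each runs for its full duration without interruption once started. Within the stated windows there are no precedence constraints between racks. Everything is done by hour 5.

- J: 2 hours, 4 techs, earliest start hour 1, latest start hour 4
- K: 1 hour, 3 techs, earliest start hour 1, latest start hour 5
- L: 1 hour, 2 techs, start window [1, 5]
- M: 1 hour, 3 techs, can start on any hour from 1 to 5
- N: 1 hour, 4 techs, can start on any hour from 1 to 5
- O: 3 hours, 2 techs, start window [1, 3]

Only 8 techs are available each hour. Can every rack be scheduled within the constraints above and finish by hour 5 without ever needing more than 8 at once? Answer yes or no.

Schedule J@1, K@3, L@1, M@4, N@5, O@2: h1:6  h2:6  h3:5  h4:5  h5:4 — peak 6 ≤ 8.

yes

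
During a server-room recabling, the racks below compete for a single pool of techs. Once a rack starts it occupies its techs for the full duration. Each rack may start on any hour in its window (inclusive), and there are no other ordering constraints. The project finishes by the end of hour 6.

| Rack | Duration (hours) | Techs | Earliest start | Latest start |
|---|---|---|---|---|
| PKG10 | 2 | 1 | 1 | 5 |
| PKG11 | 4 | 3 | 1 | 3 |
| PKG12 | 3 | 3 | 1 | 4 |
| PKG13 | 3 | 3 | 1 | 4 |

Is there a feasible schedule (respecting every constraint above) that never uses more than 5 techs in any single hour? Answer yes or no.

no

Total tech-hours = 32; over 6 hours the average is 32/6 > 5, so some hour must exceed 5.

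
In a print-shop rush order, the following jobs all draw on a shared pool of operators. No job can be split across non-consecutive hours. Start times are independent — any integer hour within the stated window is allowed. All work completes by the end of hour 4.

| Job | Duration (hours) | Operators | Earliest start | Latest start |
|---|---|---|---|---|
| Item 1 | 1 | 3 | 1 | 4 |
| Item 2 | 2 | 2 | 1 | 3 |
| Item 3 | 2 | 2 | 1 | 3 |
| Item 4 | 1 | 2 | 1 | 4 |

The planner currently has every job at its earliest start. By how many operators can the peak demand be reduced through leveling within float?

5

Early-start peak: h1:9  h2:4  h3:0  h4:0 ⇒ 9.
Leveled (Item 1@1, Item 2@2, Item 3@2, Item 4@4): h1:3  h2:4  h3:4  h4:2 ⇒ 4.
Reduction 9 − 4 = 5.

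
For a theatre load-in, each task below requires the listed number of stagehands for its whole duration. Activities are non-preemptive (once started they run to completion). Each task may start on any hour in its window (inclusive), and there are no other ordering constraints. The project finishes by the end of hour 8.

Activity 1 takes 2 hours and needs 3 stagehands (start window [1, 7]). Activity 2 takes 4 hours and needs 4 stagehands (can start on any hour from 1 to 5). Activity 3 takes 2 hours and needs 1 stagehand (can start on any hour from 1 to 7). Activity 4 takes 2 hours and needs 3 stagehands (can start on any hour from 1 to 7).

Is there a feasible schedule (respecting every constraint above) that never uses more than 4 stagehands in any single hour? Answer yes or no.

Schedule Activity 1@1, Activity 2@3, Activity 3@1, Activity 4@7: h1:4  h2:4  h3:4  h4:4  h5:4  h6:4  h7:3  h8:3 — peak 4 ≤ 4.

yes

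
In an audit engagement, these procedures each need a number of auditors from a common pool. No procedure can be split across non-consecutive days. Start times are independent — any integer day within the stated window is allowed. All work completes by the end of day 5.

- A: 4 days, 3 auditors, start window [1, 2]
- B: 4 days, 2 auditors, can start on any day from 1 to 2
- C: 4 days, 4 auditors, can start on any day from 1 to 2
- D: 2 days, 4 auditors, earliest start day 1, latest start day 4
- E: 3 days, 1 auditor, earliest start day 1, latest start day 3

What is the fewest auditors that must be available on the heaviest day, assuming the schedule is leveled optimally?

13

Early-start (A@1, B@1, C@1, D@1, E@1) gives peak 14: d1:14  d2:14  d3:10  d4:9  d5:0.
Shift E→3.
Schedule A@1, B@1, C@1, D@1, E@3: d1:13  d2:13  d3:10  d4:10  d5:1 — peak 13.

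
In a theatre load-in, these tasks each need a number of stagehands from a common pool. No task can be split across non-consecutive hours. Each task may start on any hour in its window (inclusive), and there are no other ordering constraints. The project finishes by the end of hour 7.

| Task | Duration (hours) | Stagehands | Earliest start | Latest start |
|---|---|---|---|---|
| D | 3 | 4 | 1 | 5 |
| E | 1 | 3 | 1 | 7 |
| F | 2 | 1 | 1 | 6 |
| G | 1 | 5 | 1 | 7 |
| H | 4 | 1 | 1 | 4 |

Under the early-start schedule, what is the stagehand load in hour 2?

6

At early start, hour 2 has: D, F, H.
Demand: 4 + 1 + 1 = 6.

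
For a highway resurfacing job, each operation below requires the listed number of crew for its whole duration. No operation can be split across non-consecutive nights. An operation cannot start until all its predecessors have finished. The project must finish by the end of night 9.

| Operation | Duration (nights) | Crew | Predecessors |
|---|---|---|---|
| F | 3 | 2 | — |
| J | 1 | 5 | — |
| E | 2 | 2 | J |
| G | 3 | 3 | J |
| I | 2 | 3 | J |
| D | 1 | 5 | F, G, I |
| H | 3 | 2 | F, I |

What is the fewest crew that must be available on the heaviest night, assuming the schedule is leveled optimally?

5

Early-start (F@1, J@1, E@2, G@2, I@2, D@5, H@4) gives peak 10: n1:7  n2:10  n3:10  n4:5  n5:7  n6:2  n7:0  n8:0  n9:0.
Shift F→2, G→6, I→4, D→9, H→6.
Schedule F@2, J@1, E@2, G@6, I@4, D@9, H@6: n1:5  n2:4  n3:4  n4:5  n5:3  n6:5  n7:5  n8:5  n9:5 — peak 5.
Total crew member-nights = 41 over 9 nights ⇒ peak ≥ ⌈41/9⌉ = 5, so 5 is optimal.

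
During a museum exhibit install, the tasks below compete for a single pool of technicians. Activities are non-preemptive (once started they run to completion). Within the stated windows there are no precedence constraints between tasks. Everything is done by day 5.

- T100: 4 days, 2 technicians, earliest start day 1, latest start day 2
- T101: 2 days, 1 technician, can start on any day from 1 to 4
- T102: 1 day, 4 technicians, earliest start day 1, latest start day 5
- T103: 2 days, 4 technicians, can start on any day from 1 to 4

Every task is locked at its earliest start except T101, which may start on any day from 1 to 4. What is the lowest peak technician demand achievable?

10

T101@1: d1:11  d2:7  d3:2  d4:2  d5:0 → peak 11
T101@2: d1:10  d2:7  d3:3  d4:2  d5:0 → peak 10
T101@3: d1:10  d2:6  d3:3  d4:3  d5:0 → peak 10
T101@4: d1:10  d2:6  d3:2  d4:3  d5:1 → peak 10
Best is T101@2, peak 10.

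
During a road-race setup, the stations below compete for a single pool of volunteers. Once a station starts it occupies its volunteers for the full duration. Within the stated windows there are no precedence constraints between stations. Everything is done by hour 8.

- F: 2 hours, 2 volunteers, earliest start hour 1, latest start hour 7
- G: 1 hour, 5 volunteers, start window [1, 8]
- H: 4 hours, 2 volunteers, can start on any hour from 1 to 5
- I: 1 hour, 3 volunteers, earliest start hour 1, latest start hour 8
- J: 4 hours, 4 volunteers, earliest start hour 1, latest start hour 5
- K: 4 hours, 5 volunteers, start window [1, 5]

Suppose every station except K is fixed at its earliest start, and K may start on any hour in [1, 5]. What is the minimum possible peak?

K@1: h1:21  h2:13  h3:11  h4:11  h5:0  h6:0  h7:0  h8:0 → peak 21
K@2: h1:16  h2:13  h3:11  h4:11  h5:5  h6:0  h7:0  h8:0 → peak 16
K@3: h1:16  h2:8  h3:11  h4:11  h5:5  h6:5  h7:0  h8:0 → peak 16
K@4: h1:16  h2:8  h3:6  h4:11  h5:5  h6:5  h7:5  h8:0 → peak 16
K@5: h1:16  h2:8  h3:6  h4:6  h5:5  h6:5  h7:5  h8:5 → peak 16
Best is K@2, peak 16.

16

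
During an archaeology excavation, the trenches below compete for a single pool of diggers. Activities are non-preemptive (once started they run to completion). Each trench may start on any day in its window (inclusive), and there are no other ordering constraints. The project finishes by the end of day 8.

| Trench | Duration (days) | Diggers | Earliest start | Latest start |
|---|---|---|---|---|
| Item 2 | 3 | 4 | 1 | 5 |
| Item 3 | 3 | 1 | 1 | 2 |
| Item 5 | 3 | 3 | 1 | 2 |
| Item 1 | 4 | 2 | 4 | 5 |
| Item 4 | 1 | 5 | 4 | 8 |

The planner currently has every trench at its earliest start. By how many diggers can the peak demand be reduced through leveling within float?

Early-start peak: d1:8  d2:8  d3:8  d4:7  d5:2  d6:2  d7:2  d8:0 ⇒ 8.
Leveled (Item 2@4, Item 3@1, Item 5@1, Item 1@4, Item 4@8): d1:4  d2:4  d3:4  d4:6  d5:6  d6:6  d7:2  d8:5 ⇒ 6.
Reduction 8 − 6 = 2.

2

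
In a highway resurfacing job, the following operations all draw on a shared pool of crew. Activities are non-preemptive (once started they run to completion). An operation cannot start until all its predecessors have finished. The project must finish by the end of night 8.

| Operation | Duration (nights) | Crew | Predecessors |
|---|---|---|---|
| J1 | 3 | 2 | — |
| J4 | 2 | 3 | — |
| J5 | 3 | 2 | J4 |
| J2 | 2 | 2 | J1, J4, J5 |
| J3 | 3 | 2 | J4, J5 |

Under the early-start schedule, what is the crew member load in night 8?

At early start, night 8 has: J3.
Demand: 2 = 2.

2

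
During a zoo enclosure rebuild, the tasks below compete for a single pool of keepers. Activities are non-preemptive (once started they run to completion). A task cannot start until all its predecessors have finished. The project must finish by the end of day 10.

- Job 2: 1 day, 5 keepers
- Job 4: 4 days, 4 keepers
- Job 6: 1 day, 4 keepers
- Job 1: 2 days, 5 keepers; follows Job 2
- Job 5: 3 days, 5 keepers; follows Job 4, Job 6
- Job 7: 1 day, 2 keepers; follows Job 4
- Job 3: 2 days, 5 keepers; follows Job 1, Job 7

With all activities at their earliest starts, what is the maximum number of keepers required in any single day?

Early-start schedule: Job 2@1, Job 4@1, Job 6@1, Job 1@2, Job 5@5, Job 7@5, Job 3@6.
Load per day: day 1: 13, day 2: 9, day 3: 9, day 4: 4, day 5: 7, day 6: 10, day 7: 10, day 8: 0, day 9: 0, day 10: 0.
Peak is 13.

13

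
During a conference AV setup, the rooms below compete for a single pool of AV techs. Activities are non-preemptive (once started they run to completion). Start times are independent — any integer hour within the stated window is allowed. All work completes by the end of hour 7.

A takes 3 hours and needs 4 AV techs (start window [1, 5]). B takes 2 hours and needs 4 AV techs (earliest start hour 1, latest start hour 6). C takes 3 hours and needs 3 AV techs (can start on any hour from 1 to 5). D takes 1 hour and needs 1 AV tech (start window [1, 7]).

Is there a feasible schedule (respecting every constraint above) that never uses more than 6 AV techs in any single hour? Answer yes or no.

no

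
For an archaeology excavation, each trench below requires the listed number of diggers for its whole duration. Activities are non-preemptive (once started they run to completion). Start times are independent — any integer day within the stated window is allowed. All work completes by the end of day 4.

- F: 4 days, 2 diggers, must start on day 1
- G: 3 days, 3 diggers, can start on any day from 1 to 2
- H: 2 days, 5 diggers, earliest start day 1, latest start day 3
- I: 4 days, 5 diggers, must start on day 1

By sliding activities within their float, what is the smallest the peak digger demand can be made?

15

Schedule F@1, G@1, H@1, I@1: d1:15  d2:15  d3:10  d4:7 — peak 15.
No arrangement of the 6 feasible schedules does better.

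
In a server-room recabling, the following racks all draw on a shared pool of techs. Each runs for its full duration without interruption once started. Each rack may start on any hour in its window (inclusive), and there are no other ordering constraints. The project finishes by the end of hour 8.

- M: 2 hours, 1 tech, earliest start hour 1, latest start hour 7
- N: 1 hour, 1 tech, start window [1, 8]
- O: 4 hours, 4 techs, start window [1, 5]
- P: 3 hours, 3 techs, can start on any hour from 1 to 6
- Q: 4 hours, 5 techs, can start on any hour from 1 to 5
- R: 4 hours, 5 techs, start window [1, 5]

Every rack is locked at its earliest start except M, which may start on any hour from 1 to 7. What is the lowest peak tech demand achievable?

M@1: h1:19  h2:18  h3:17  h4:14  h5:0  h6:0  h7:0  h8:0 → peak 19
M@2: h1:18  h2:18  h3:18  h4:14  h5:0  h6:0  h7:0  h8:0 → peak 18
M@3: h1:18  h2:17  h3:18  h4:15  h5:0  h6:0  h7:0  h8:0 → peak 18
M@4: h1:18  h2:17  h3:17  h4:15  h5:1  h6:0  h7:0  h8:0 → peak 18
M@5: h1:18  h2:17  h3:17  h4:14  h5:1  h6:1  h7:0  h8:0 → peak 18
M@6: h1:18  h2:17  h3:17  h4:14  h5:0  h6:1  h7:1  h8:0 → peak 18
M@7: h1:18  h2:17  h3:17  h4:14  h5:0  h6:0  h7:1  h8:1 → peak 18
Best is M@2, peak 18.

18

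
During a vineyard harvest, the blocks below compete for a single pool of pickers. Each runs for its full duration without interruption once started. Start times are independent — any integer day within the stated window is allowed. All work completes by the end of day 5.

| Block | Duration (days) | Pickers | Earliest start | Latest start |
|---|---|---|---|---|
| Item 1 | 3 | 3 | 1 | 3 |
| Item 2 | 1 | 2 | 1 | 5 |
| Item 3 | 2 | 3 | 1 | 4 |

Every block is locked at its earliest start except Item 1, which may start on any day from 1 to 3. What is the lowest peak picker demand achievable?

5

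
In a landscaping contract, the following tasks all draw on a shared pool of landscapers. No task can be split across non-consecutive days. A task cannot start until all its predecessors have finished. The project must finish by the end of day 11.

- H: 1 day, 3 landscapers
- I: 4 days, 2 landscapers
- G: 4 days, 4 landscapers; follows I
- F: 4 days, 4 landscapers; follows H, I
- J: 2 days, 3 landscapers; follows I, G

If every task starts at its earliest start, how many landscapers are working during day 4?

2

At early start, day 4 has: I.
Demand: 2 = 2.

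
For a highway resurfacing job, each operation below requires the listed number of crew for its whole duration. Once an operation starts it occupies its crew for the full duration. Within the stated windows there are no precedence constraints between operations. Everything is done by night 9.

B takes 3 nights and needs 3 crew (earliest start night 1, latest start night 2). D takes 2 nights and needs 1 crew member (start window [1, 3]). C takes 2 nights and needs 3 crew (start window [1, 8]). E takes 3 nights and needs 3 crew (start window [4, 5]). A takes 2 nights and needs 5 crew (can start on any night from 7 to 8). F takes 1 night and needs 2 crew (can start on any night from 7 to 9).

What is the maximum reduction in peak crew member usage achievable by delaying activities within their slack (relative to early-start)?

1

Early-start peak: n1:7  n2:7  n3:3  n4:3  n5:3  n6:3  n7:7  n8:5  n9:0 ⇒ 7.
Leveled (B@1, D@1, C@3, E@4, A@7, F@9): n1:4  n2:4  n3:6  n4:6  n5:3  n6:3  n7:5  n8:5  n9:2 ⇒ 6.
Reduction 7 − 6 = 1.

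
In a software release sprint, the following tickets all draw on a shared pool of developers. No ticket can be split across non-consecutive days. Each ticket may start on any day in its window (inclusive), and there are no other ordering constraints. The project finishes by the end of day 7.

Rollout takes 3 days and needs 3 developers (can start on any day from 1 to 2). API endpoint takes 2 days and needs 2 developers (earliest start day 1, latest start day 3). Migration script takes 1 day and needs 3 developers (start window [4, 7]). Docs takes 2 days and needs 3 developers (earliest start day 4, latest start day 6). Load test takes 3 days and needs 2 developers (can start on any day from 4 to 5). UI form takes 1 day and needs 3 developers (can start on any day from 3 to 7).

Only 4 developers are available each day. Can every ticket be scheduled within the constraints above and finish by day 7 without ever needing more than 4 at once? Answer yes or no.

Total developer-days = 31; over 7 days the average is 31/7 > 4, so some day must exceed 4.

no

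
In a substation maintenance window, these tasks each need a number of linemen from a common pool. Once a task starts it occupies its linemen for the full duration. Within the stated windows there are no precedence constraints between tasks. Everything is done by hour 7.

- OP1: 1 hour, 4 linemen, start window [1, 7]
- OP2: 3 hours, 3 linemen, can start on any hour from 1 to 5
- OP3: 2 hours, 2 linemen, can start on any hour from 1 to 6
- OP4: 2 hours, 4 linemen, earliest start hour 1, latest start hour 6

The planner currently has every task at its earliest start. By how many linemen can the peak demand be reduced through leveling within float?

Early-start peak: h1:13  h2:9  h3:3  h4:0  h5:0  h6:0  h7:0 ⇒ 13.
Leveled (OP1@1, OP2@2, OP3@2, OP4@5): h1:4  h2:5  h3:5  h4:3  h5:4  h6:4  h7:0 ⇒ 5.
Reduction 13 − 5 = 8.

8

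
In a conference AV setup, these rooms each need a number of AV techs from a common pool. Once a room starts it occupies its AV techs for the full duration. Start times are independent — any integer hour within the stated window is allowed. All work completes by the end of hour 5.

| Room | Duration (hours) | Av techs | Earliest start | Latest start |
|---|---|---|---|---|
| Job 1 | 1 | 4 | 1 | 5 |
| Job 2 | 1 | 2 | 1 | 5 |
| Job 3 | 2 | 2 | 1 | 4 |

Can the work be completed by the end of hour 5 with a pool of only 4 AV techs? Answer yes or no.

yes

Schedule Job 1@1, Job 2@2, Job 3@2: h1:4  h2:4  h3:2  h4:0  h5:0 — peak 4 ≤ 4.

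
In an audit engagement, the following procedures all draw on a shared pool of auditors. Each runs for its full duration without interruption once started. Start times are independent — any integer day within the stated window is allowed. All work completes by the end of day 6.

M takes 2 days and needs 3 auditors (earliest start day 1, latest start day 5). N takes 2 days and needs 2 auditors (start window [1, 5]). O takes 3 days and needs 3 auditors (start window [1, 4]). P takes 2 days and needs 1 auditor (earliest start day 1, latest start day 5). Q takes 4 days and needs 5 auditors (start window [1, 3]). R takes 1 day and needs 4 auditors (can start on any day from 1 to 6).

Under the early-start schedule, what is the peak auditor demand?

18

Early-start schedule: M@1, N@1, O@1, P@1, Q@1, R@1.
Load per day: day 1: 18, day 2: 14, day 3: 8, day 4: 5, day 5: 0, day 6: 0.
Peak is 18.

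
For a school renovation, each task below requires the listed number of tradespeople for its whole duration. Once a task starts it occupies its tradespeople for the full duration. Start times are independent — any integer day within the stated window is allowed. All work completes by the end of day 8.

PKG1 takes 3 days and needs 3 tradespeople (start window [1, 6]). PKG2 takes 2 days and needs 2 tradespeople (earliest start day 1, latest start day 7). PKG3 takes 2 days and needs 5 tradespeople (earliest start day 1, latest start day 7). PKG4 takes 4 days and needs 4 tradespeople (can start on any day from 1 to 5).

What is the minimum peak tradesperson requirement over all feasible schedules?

7

Early-start (PKG1@1, PKG2@1, PKG3@1, PKG4@1) gives peak 14: d1:14  d2:14  d3:7  d4:4  d5:0  d6:0  d7:0  d8:0.
Shift PKG3→7, PKG4→3.
Schedule PKG1@1, PKG2@1, PKG3@7, PKG4@3: d1:5  d2:5  d3:7  d4:4  d5:4  d6:4  d7:5  d8:5 — peak 7.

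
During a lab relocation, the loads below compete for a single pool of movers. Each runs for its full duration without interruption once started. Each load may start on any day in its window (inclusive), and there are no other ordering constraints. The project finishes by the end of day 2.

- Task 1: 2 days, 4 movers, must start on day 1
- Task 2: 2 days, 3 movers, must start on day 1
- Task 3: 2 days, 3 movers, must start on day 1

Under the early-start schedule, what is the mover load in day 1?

At early start, day 1 has: Task 1, Task 2, Task 3.
Demand: 4 + 3 + 3 = 10.

10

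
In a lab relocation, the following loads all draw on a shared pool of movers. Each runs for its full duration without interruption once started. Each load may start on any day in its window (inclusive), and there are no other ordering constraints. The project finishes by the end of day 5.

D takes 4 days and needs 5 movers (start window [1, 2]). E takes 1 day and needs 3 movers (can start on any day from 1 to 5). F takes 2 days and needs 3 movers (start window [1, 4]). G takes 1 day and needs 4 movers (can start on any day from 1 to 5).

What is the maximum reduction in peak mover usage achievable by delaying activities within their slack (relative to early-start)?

7

Early-start peak: d1:15  d2:8  d3:5  d4:5  d5:0 ⇒ 15.
Leveled (D@1, E@1, F@2, G@5): d1:8  d2:8  d3:8  d4:5  d5:4 ⇒ 8.
Reduction 15 − 8 = 7.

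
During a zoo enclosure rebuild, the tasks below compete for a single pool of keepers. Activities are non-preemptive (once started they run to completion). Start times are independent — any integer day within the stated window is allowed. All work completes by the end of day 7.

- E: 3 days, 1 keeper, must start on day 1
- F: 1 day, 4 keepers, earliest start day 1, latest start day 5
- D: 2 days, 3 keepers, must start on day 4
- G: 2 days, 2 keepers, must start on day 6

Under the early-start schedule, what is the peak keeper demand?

5

Early-start schedule: E@1, F@1, D@4, G@6.
Load per day: day 1: 5, day 2: 1, day 3: 1, day 4: 3, day 5: 3, day 6: 2, day 7: 2.
Peak is 5.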